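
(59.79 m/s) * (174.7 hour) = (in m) 3.76e+07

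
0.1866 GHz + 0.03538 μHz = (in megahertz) 186.6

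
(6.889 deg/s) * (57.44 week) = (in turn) 6.648e+05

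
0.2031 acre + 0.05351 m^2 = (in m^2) 822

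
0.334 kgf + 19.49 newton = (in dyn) 2.277e+06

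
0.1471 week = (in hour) 24.71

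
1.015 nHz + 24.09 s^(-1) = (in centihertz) 2409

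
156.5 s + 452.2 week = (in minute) 4.558e+06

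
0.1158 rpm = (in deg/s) 0.6948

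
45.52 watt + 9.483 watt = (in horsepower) 0.07376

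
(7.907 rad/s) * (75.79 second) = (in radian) 599.3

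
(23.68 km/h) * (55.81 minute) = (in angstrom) 2.203e+14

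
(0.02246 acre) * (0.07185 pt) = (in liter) 2.304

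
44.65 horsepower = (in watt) 3.33e+04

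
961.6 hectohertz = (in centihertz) 9.616e+06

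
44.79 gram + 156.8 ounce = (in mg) 4.49e+06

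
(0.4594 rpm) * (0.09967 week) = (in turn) 461.5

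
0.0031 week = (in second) 1875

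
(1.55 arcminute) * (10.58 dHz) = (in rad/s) 0.000477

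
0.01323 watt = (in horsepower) 1.774e-05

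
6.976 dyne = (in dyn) 6.976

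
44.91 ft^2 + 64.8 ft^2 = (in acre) 0.002519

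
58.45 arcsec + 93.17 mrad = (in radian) 0.09345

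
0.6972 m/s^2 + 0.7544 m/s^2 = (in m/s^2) 1.452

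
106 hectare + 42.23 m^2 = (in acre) 261.9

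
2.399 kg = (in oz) 84.62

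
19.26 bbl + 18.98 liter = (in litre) 3081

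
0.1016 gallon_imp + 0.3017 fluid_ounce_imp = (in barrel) 0.002959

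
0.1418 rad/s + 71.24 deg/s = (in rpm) 13.23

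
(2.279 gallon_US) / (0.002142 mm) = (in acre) 0.9952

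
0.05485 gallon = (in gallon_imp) 0.04567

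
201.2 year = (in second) 6.345e+09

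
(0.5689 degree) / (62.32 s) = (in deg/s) 0.009129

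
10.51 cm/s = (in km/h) 0.3784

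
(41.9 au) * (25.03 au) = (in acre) 5.8e+21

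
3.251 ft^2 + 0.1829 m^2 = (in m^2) 0.4849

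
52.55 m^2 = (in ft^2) 565.6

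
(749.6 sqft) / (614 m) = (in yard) 0.124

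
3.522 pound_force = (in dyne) 1.567e+06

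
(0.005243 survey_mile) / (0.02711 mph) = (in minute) 11.6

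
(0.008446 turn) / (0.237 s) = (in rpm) 2.138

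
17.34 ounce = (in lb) 1.084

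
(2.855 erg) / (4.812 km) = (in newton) 5.933e-11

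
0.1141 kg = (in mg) 1.141e+05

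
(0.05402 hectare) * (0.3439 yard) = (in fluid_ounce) 5.744e+06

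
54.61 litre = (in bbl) 0.3435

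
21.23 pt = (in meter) 0.007489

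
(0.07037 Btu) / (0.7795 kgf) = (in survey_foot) 31.86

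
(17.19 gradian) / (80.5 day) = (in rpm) 3.707e-07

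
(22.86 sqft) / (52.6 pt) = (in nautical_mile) 0.0618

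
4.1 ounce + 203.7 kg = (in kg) 203.8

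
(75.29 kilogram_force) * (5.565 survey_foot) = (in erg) 1.252e+10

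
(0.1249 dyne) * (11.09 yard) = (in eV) 7.905e+13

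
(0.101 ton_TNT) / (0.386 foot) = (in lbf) 8.075e+08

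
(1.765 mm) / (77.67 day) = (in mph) 5.883e-10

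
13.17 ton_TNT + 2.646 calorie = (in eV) 3.439e+29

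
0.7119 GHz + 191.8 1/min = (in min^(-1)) 4.271e+10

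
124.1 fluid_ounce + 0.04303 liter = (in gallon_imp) 0.8168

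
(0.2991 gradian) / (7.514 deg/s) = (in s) 0.03583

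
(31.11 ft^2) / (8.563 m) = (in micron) 3.375e+05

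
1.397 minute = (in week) 0.0001386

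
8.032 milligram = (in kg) 8.032e-06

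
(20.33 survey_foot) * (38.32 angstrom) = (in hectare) 2.375e-12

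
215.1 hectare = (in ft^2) 2.315e+07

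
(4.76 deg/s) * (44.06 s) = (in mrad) 3660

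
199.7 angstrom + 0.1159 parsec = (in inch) 1.408e+17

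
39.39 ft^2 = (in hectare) 0.0003659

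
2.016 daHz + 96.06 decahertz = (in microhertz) 9.808e+08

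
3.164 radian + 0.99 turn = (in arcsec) 1.936e+06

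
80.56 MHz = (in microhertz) 8.056e+13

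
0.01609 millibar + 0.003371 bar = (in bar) 0.003387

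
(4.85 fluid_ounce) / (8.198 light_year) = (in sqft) 1.991e-20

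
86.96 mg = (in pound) 0.0001917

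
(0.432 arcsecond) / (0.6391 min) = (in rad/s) 5.462e-08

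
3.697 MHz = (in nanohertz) 3.697e+15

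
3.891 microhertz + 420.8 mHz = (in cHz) 42.08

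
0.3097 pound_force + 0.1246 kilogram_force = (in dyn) 2.6e+05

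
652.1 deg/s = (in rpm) 108.7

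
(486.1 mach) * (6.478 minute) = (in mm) 6.433e+10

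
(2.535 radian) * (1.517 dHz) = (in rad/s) 0.3846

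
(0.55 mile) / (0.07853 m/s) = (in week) 0.01864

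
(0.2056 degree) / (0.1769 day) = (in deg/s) 1.345e-05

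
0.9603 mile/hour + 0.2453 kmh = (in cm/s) 49.74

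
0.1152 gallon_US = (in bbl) 0.002743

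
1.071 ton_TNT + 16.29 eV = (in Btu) 4.247e+06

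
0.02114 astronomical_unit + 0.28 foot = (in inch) 1.245e+11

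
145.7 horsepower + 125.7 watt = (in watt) 1.088e+05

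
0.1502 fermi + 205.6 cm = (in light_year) 2.173e-16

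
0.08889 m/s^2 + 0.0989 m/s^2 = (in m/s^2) 0.1878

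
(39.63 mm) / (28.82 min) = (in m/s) 2.292e-05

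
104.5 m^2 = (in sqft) 1125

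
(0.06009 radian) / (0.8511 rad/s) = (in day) 8.172e-07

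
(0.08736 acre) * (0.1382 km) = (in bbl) 3.073e+05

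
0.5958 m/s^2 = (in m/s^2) 0.5958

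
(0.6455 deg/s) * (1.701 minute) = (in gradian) 73.2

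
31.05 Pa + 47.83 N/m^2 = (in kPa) 0.07888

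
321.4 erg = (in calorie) 7.682e-06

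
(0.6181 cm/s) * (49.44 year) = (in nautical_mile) 5204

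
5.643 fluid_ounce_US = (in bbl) 0.00105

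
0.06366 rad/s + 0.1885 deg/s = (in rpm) 0.6393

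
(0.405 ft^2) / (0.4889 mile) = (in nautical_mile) 2.582e-08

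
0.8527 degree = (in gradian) 0.9474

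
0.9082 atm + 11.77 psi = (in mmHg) 1299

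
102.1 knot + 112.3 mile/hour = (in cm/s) 1.027e+04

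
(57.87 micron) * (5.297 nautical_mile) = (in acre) 0.0001403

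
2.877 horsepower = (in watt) 2145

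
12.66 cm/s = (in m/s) 0.1266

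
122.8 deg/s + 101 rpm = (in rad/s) 12.72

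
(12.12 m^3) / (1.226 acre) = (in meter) 0.002443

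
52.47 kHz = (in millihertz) 5.247e+07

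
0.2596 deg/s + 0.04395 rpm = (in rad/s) 0.009133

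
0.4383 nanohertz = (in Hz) 4.383e-10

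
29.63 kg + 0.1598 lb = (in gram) 2.97e+04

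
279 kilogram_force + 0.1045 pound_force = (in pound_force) 615.2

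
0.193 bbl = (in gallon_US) 8.106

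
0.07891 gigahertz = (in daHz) 7.891e+06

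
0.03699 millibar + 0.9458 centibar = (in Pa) 949.5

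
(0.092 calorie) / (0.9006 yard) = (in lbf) 0.1051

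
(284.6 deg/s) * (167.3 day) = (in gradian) 4.571e+09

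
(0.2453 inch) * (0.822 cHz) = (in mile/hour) 0.0001146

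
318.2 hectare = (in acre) 786.3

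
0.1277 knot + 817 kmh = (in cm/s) 2.27e+04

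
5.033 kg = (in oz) 177.5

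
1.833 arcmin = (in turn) 8.486e-05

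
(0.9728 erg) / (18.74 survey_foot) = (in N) 1.703e-08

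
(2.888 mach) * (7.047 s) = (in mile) 4.306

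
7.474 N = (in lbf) 1.68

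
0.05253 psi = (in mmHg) 2.717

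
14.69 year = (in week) 766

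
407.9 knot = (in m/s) 209.8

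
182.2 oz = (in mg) 5.165e+06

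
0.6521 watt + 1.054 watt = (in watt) 1.706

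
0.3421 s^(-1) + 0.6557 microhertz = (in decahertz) 0.03421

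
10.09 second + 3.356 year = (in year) 3.356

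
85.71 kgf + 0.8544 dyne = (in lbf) 189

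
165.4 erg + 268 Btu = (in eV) 1.765e+24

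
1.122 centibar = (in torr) 8.416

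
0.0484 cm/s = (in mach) 1.421e-06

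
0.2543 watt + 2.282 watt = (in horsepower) 0.003401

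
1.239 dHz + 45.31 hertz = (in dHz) 454.3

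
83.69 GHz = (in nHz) 8.369e+19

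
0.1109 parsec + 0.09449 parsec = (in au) 4.236e+04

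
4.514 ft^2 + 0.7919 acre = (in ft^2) 3.45e+04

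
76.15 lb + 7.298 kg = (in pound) 92.24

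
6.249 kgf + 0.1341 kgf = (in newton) 62.6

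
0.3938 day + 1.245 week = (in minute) 1.312e+04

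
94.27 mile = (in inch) 5.973e+06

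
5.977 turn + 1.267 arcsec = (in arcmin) 1.291e+05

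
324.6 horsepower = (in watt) 2.421e+05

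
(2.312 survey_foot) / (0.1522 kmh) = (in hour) 0.00463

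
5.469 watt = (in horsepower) 0.007334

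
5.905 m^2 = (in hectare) 0.0005905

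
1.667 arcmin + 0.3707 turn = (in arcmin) 8009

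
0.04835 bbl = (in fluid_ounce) 259.9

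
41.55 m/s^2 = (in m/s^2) 41.55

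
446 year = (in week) 2.326e+04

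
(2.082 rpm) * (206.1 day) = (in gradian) 2.472e+08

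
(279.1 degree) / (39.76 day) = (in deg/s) 8.125e-05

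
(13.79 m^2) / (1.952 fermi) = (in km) 7.065e+12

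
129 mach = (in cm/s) 4.392e+06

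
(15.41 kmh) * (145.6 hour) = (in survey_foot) 7.361e+06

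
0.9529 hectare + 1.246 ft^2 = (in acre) 2.355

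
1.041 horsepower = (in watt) 776.3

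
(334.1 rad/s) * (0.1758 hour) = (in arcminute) 7.269e+08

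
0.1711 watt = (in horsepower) 0.0002294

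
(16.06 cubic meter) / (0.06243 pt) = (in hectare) 72.92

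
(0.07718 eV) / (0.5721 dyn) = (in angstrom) 2.161e-05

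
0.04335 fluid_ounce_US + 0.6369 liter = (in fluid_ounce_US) 21.58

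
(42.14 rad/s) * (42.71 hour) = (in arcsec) 1.336e+12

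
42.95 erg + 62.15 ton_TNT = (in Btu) 2.465e+08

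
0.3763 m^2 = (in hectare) 3.763e-05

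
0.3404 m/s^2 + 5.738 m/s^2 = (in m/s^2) 6.078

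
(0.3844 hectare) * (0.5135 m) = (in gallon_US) 5.214e+05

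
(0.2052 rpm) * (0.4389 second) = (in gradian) 0.6004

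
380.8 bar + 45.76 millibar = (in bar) 380.8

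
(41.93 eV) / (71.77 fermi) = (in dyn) 9.36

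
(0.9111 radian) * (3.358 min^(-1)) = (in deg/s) 2.922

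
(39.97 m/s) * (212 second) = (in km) 8.474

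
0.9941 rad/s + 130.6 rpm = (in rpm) 140.1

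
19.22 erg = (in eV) 1.2e+13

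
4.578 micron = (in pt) 0.01298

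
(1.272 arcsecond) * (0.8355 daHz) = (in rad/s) 5.152e-05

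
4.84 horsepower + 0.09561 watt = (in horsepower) 4.84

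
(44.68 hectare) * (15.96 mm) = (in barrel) 4.485e+04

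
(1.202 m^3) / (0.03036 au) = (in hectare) 2.647e-14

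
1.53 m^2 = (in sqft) 16.47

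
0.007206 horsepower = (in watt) 5.374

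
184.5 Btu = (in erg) 1.947e+12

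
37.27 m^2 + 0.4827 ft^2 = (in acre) 0.009221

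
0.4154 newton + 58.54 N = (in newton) 58.96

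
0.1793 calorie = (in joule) 0.7502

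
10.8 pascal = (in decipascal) 108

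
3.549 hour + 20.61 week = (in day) 144.4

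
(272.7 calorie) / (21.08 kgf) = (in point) 1.565e+04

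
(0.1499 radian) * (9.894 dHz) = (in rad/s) 0.1483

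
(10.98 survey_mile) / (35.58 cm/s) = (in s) 4.966e+04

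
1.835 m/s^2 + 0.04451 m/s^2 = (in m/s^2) 1.88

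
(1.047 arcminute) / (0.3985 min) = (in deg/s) 0.0007298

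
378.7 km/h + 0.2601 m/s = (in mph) 235.9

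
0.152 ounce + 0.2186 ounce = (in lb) 0.02316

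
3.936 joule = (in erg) 3.936e+07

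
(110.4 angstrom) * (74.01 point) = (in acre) 7.123e-14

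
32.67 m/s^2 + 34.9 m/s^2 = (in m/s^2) 67.57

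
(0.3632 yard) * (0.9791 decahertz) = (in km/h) 11.71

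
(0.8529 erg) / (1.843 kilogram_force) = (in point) 1.338e-05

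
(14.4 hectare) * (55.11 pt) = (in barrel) 1.761e+04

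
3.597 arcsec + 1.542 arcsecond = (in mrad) 0.02491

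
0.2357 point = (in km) 8.315e-08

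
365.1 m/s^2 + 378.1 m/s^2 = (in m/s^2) 743.2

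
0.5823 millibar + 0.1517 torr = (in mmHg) 0.5885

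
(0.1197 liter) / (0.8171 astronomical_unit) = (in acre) 2.42e-19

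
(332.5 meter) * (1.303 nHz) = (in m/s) 4.332e-07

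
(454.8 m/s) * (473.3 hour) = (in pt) 2.197e+12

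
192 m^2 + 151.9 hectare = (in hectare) 151.9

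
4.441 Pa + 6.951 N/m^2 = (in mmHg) 0.08545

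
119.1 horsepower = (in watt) 8.881e+04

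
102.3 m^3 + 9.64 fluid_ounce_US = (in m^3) 102.3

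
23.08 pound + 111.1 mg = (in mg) 1.047e+07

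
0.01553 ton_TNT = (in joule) 6.498e+07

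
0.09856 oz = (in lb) 0.00616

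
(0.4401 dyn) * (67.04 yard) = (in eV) 1.684e+15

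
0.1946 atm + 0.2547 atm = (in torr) 341.5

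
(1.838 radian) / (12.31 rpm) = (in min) 0.02376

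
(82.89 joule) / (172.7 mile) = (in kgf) 3.041e-05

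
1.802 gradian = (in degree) 1.622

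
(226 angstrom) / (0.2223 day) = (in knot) 2.287e-12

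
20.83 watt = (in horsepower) 0.02793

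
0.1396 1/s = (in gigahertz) 1.396e-10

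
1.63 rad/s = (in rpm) 15.57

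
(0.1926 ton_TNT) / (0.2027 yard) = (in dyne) 4.348e+14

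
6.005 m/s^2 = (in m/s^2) 6.005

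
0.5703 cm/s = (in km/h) 0.02053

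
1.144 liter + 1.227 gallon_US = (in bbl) 0.03641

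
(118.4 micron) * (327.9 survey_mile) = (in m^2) 62.48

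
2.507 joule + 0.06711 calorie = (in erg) 2.788e+07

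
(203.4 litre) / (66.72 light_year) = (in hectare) 3.222e-23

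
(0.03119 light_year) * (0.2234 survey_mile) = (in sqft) 1.142e+18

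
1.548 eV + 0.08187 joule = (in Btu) 7.76e-05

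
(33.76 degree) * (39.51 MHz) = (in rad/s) 2.328e+07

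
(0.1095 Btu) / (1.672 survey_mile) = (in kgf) 0.004378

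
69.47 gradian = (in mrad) 1091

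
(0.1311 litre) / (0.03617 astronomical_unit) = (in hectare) 2.423e-18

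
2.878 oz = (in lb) 0.1799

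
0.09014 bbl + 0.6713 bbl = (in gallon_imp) 26.63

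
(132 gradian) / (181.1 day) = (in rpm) 1.265e-06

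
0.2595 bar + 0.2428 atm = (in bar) 0.5055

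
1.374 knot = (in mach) 0.002076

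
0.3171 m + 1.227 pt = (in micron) 3.175e+05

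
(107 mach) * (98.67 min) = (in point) 6.114e+11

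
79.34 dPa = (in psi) 0.001151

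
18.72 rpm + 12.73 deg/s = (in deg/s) 125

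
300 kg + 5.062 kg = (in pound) 672.5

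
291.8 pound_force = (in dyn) 1.298e+08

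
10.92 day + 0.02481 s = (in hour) 262.1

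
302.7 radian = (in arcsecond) 6.244e+07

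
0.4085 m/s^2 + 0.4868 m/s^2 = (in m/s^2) 0.8953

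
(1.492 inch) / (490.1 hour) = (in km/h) 7.732e-08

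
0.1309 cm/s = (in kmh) 0.004712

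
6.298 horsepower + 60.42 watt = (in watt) 4757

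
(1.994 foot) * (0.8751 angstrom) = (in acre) 1.314e-14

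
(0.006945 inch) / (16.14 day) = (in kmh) 4.554e-10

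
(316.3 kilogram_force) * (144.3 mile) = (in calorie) 1.722e+08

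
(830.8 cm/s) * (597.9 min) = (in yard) 3.259e+05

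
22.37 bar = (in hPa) 2.237e+04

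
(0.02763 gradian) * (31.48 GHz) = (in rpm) 1.305e+08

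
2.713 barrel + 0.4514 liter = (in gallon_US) 114.1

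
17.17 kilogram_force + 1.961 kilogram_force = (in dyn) 1.876e+07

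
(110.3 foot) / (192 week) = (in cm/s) 2.895e-05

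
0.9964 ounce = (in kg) 0.02825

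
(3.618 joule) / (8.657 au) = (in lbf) 6.28e-13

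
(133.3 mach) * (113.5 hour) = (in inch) 7.301e+11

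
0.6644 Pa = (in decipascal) 6.644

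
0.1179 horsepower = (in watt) 87.92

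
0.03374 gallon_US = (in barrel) 0.0008033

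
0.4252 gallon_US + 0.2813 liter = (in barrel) 0.01189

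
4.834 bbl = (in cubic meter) 0.7685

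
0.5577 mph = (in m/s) 0.2493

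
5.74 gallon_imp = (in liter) 26.09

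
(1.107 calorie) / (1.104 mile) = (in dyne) 260.7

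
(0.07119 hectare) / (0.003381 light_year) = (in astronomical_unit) 1.488e-22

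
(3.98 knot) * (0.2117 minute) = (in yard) 28.44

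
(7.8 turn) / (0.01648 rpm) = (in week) 0.04695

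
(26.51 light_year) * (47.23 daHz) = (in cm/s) 1.185e+22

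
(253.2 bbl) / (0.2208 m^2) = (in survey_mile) 0.1133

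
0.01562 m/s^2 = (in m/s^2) 0.01562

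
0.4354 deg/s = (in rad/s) 0.007599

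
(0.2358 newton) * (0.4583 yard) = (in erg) 9.882e+05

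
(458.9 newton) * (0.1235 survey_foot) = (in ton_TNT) 4.129e-09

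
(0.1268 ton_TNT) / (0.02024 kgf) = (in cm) 2.673e+11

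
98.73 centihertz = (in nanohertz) 9.873e+08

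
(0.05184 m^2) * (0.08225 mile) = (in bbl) 43.16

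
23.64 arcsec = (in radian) 0.0001146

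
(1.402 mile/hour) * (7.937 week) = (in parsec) 9.75e-11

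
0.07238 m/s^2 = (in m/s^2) 0.07238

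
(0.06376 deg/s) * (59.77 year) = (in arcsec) 4.327e+11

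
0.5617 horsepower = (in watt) 418.9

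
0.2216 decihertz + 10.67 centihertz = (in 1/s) 0.1289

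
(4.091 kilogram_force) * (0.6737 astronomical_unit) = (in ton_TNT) 966.4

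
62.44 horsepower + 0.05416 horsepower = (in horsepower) 62.49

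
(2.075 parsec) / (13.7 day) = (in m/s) 5.409e+10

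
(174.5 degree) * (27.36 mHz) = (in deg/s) 4.774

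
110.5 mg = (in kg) 0.0001105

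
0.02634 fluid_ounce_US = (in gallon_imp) 0.0001713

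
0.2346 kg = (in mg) 2.346e+05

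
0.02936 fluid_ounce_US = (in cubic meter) 8.683e-07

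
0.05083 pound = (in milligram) 2.306e+04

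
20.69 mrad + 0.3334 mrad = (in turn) 0.003346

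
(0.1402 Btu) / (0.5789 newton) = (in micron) 2.555e+08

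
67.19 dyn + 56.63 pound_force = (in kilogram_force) 25.69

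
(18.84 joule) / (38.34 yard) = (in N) 0.5374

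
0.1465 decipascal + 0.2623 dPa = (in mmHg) 0.0003066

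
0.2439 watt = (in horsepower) 0.0003271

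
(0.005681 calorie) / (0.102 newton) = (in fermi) 2.33e+14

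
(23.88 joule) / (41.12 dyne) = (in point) 1.646e+08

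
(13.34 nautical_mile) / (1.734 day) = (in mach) 0.0004843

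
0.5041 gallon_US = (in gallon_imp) 0.4198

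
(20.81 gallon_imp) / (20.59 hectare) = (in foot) 1.507e-06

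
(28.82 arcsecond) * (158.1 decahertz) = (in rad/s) 0.2209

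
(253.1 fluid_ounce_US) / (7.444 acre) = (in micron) 0.2485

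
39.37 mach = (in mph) 2.999e+04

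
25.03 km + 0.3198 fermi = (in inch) 9.854e+05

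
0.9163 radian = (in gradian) 58.33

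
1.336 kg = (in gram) 1336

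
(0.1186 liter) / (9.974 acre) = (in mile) 1.826e-12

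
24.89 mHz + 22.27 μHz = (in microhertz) 2.491e+04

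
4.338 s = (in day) 5.021e-05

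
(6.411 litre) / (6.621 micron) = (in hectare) 0.09683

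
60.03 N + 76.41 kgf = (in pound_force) 182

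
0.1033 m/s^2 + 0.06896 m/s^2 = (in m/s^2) 0.1723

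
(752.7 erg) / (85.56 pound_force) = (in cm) 1.978e-05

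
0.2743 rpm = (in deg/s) 1.646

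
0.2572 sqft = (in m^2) 0.02389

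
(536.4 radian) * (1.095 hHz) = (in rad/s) 5.874e+04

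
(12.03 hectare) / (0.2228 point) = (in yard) 1.674e+09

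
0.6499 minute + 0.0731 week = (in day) 0.5122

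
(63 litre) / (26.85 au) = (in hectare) 1.568e-18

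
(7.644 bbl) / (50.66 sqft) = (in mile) 0.0001604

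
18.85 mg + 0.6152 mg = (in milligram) 19.47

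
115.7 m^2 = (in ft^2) 1245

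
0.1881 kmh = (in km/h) 0.1881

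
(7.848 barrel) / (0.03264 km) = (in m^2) 0.03823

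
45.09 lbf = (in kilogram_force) 20.45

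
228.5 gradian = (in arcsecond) 7.403e+05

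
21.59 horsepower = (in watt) 1.61e+04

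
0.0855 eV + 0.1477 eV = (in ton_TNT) 8.93e-30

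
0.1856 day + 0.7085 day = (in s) 7.725e+04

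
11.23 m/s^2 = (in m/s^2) 11.23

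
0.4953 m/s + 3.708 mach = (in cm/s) 1.263e+05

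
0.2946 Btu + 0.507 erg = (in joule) 310.8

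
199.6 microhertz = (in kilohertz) 1.996e-07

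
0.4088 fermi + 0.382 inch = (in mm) 9.703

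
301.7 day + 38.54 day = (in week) 48.61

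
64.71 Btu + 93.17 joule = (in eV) 4.267e+23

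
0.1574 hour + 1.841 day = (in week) 0.2639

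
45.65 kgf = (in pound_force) 100.6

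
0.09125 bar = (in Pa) 9125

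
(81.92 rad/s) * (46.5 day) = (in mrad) 3.291e+11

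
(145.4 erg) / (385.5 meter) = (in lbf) 8.479e-09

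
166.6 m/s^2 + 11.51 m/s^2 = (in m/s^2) 178.1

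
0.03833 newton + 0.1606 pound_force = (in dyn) 7.527e+04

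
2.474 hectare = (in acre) 6.113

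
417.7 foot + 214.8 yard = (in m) 323.7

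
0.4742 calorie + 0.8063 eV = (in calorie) 0.4742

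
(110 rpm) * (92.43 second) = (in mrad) 1.065e+06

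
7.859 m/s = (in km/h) 28.29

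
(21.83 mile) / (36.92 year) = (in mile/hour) 6.75e-05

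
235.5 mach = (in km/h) 2.887e+05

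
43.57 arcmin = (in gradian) 0.8069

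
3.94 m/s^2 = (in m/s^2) 3.94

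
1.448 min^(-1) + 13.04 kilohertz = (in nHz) 1.304e+13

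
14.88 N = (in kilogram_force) 1.517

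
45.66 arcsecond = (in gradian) 0.01409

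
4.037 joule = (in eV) 2.52e+19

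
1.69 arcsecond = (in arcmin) 0.02817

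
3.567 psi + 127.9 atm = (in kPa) 1.298e+04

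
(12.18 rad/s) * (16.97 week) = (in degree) 7.162e+09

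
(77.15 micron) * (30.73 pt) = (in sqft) 9.003e-06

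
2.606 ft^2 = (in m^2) 0.2421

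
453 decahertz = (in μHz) 4.53e+09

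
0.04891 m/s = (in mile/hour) 0.1094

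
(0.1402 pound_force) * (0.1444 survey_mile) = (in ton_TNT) 3.464e-08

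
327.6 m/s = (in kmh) 1179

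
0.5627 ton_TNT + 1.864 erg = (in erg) 2.354e+16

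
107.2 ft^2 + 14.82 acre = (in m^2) 5.998e+04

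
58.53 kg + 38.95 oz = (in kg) 59.63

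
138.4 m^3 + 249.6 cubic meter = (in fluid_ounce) 1.312e+07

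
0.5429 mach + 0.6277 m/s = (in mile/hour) 414.9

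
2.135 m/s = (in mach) 0.00627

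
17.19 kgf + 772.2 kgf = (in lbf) 1740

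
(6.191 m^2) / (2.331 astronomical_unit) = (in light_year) 1.877e-27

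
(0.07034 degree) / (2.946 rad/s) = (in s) 0.0004167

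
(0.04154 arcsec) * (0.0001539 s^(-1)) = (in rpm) 2.96e-10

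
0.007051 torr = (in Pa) 0.9401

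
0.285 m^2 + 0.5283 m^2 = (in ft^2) 8.754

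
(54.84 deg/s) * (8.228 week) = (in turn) 7.581e+05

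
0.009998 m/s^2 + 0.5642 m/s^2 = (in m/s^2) 0.5742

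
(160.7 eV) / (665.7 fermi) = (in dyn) 3.868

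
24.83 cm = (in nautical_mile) 0.0001341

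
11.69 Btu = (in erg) 1.233e+11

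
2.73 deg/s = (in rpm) 0.455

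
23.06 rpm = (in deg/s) 138.4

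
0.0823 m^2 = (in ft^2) 0.8859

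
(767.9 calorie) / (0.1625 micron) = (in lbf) 4.445e+09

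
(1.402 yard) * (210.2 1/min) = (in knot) 8.73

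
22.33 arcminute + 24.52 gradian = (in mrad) 391.7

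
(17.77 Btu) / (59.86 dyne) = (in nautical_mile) 1.691e+04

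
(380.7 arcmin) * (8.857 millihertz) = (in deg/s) 0.0562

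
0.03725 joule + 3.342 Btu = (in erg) 3.526e+10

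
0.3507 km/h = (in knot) 0.1894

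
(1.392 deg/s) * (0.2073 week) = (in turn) 484.8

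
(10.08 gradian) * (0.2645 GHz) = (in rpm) 3.999e+08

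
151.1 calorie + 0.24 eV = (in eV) 3.946e+21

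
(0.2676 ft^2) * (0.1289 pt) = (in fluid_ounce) 0.03823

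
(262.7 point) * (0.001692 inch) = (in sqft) 4.287e-05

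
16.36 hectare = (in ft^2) 1.761e+06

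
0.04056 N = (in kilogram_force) 0.004136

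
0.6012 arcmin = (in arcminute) 0.6012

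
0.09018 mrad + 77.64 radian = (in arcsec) 1.601e+07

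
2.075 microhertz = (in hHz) 2.075e-08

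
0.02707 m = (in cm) 2.707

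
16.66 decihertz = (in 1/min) 99.96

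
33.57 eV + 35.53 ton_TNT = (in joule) 1.487e+11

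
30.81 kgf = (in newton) 302.1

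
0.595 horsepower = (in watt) 443.7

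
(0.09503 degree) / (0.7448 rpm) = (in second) 0.02127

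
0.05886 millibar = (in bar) 5.886e-05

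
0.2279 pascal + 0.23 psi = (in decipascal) 1.586e+04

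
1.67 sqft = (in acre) 3.834e-05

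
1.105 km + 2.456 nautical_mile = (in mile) 3.513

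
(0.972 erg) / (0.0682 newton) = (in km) 1.425e-09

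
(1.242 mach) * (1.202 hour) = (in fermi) 1.83e+21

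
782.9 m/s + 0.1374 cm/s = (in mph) 1751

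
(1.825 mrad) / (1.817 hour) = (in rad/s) 2.79e-07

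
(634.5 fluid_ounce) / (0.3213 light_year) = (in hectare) 6.173e-22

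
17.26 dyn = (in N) 0.0001726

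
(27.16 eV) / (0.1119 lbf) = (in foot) 2.868e-17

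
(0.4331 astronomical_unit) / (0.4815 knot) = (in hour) 7.266e+07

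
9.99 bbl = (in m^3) 1.588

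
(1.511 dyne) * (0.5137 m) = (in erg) 77.62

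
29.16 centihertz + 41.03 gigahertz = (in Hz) 4.103e+10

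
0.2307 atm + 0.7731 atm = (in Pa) 1.017e+05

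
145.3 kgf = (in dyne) 1.425e+08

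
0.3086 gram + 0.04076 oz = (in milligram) 1464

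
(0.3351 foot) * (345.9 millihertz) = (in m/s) 0.03533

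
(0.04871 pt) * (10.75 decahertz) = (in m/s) 0.001847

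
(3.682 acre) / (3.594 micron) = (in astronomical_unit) 0.02771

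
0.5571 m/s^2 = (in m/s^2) 0.5571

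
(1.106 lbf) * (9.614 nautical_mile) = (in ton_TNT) 2.094e-05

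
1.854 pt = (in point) 1.854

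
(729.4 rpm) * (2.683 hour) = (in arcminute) 2.536e+09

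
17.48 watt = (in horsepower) 0.02344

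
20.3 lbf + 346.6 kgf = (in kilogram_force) 355.8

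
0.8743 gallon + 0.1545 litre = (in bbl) 0.02179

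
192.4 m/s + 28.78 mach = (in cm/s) 9.992e+05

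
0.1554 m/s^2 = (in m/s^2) 0.1554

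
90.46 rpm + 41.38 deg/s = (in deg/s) 584.1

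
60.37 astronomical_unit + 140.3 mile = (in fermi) 9.031e+27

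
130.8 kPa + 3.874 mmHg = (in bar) 1.313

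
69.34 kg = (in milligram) 6.934e+07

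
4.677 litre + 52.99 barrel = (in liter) 8429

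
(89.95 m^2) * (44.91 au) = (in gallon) 1.596e+17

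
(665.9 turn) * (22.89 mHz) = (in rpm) 914.5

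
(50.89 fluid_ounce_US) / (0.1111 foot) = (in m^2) 0.04444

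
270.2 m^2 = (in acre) 0.06677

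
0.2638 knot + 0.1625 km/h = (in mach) 0.0005311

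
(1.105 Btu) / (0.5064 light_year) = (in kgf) 2.481e-14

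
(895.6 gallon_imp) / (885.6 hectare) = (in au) 3.073e-18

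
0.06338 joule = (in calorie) 0.01515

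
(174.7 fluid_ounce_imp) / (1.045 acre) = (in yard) 1.284e-06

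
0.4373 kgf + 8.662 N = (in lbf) 2.911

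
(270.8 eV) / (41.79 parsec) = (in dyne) 3.365e-30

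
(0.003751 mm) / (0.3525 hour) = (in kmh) 1.064e-08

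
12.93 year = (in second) 4.078e+08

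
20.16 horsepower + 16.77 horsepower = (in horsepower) 36.93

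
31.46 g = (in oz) 1.11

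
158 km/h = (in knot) 85.31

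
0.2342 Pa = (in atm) 2.311e-06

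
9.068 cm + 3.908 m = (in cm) 399.9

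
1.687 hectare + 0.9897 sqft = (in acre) 4.169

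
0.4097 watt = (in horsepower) 0.0005494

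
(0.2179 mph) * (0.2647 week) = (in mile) 9.69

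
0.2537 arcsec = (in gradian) 7.83e-05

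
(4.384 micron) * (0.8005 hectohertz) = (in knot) 0.0006822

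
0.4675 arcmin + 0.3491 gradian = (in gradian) 0.3578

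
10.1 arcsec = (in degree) 0.002806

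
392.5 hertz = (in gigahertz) 3.925e-07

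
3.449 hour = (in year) 0.0003937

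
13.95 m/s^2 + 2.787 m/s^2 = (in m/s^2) 16.74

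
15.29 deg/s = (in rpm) 2.548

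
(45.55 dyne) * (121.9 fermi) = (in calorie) 1.327e-17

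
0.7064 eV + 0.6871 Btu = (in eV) 4.525e+21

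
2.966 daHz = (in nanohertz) 2.966e+10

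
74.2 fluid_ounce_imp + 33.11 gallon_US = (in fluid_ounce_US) 4309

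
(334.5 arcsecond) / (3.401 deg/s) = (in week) 4.517e-08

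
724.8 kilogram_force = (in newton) 7108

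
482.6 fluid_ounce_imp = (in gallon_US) 3.622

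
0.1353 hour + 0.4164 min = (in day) 0.005927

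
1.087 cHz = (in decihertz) 0.1087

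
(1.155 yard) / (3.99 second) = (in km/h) 0.9529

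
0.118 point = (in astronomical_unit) 2.783e-16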